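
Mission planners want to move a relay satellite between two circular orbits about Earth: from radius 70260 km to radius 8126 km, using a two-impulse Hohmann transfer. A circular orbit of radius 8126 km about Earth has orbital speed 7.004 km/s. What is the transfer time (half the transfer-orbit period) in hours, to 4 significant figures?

t = 10.72 hours

From the circular-orbit relation v² = μ/r at r = 8126 km: μ = v²r = (7.004)² × 8126 = 3.98629×10^5 km³/s².
The Hohmann ellipse has a_t = (r₁ + r₂)/2 = 39193 km.
By Kepler's third law the transfer-orbit period is T = 2π√(a_t³/μ), so t = T/2 = 38608 s.
Converting: 38608 s ÷ 3600 s/hour = 10.72 hours.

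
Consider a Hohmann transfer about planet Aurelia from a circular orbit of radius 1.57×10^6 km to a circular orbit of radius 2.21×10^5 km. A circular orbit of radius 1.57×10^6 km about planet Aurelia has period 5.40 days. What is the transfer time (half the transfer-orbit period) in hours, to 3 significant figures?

t = 27.9 hours

From Kepler's third law T² = 4π²r³/μ at r = 1.57×10^6 km, T = 5.40 days = 5.40 × 86400 s = 4.6656×10^5 s: μ = 4π²r³/T² = 7.01849×10^8 km³/s².
Transfer-ellipse semi-major axis a_t = (r₁ + r₂)/2 = (1.570×10^6 + 2.210×10^5)/2 = 8.955×10^5 km.
Transfer time t = π√(a_t³/μ) = π√((8.955×10^5)³ / 7.01849×10^8) = 1.005×10^5 s.
Converting: 1.005×10^5 s ÷ 3600 s/hour = 27.9 hours.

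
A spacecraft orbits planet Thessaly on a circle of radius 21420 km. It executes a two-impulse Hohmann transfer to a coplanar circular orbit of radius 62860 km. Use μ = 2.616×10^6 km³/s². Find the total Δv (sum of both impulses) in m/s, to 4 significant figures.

Δv = 4298 m/s

Semi-major axis of the transfer orbit: a_t = (21420 + 62860)/2 = 42140 km.
At r₁ the circular-orbit speed is v₁ = √(μ/r₁) = 11.051 km/s.
On the transfer ellipse at r₁, vis-viva equation gives v_p = √[μ(2/r₁ − 1/a_t)] = 13.497 km/s.
First burn Δv₁ = |v_p − v₁| = 2.446 km/s.
Circular speed at r₂: v₂ = √(μ/r₂) = 6.451 km/s.
Transfer-orbit speed at r₂: v_a = √[μ(2/r₂ − 1/a_t)] = 4.599 km/s.
Second burn Δv₂ = |v₂ − v_a| = 1.852 km/s.
Δv = Δv₁ + Δv₂ = 2.446 + 1.852 = 4.298 km/s.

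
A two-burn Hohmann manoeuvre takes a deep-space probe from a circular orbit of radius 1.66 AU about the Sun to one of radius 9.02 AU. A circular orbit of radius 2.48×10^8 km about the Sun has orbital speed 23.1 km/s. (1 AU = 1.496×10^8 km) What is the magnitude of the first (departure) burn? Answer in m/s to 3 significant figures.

Δv₁ = 6920 m/s

From the circular-orbit relation v² = μ/r at r = 2.48×10^8 km: μ = v²r = (23.1)² × 2.48×10^8 = 1.32335×10^11 km³/s².
In km: r₁ = 1.66 × 1.496×10^8 = 2.48336×10^8 km; r₂ = 9.02 × 1.496×10^8 = 1.349392×10^9 km.
Semi-major axis of the transfer orbit: a_t = (2.48336×10^8 + 1.349392×10^9)/2 = 7.98864×10^8 km.
On the circular orbit at r = 2.48336×10^8 km, v_c = √(μ/r) = 23.084 km/s.
Vis-viva on the transfer ellipse at r = 2.48336×10^8 km gives v_t = √[μ(2/r − 1/a_t)] = 30.002 km/s.
Δv₁ = |v_t − v_c| = |30.002 − 23.084| = 6.918 km/s.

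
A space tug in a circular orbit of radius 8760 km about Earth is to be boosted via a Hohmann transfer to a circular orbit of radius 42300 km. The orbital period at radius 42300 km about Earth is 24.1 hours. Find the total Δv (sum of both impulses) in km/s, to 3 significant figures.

From Kepler's third law T² = 4π²r³/μ at r = 42300 km, T = 24.1 hours = 24.1 × 3600 s = 86760 s: μ = 4π²r³/T² = 3.96955×10^5 km³/s².
The Hohmann ellipse has a_t = (r₁ + r₂)/2 = 25530 km.
Circular speed at r₁: v₁ = √(μ/r₁) = √(3.96955×10^5/8760) = 6.732 km/s.
Transfer-orbit speed at r₁ (vis-viva equation): v_p = √[μ(2/r₁ − 1/a_t)] = 8.665 km/s.
First burn Δv₁ = |v_p − v₁| = 1.933 km/s.
Circular speed at r₂: v₂ = √(μ/r₂) = 3.063 km/s.
Transfer-orbit speed at r₂: v_a = √[μ(2/r₂ − 1/a_t)] = 1.794 km/s.
Second burn Δv₂ = |v₂ − v_a| = 1.269 km/s.
Δv = Δv₁ + Δv₂ = 1.933 + 1.269 = 3.202 km/s.

Δv = 3.20 km/s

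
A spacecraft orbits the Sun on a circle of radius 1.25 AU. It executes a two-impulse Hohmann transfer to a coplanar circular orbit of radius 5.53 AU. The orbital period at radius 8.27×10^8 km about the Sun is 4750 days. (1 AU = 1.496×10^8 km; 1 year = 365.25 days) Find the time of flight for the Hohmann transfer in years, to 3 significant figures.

t = 3.12 years

From Kepler's third law T² = 4π²r³/μ at r = 8.27×10^8 km, T = 4750 days = 4750 × 86400 s = 4.104×10^8 s: μ = 4π²r³/T² = 1.32575×10^11 km³/s².
In km: r₁ = 1.25 × 1.496×10^8 = 1.870×10^8 km; r₂ = 5.53 × 1.496×10^8 = 8.27288×10^8 km.
Transfer-ellipse semi-major axis a_t = (r₁ + r₂)/2 = (1.870×10^8 + 8.27288×10^8)/2 = 5.07144×10^8 km.
By Kepler's third law the transfer-orbit period is T = 2π√(a_t³/μ), so t = T/2 = 9.854×10^7 s.
Converting: 9.854×10^7 s ÷ 3.15576×10^7 s/year (365.25 × 86400) = 3.12 years.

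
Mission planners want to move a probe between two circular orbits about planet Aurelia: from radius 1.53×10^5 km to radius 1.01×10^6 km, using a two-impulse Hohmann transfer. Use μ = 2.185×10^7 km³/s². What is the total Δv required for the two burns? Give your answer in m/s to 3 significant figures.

Δv = 6060 m/s

The Hohmann ellipse has a_t = (r₁ + r₂)/2 = 5.815×10^5 km.
Circular speed at r₁: v₁ = √(μ/r₁) = √(2.185×10^7/1.530×10^5) = 11.950333 km/s.
Transfer-orbit speed at r₁ (vis-viva): v_p = √[μ(2/r₁ − 1/a_t)] = 15.749466 km/s.
First burn Δv₁ = |v_p − v₁| = 3.79913 km/s.
At r₂, v₂ = √(μ/r₂) = 4.65120 km/s.
Transfer-orbit speed at r₂: v_a = √[μ(2/r₂ − 1/a_t)] = 2.38581 km/s.
Second burn Δv₂ = |v₂ − v_a| = 2.26539 km/s.
Total Δv = Δv₁ + Δv₂ = 6.065 km/s.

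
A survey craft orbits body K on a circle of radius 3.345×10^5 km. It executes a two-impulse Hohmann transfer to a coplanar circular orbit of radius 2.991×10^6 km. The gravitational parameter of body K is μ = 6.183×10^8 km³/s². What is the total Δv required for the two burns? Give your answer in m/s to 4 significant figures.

Semi-major axis of the transfer orbit: a_t = (3.345×10^5 + 2.991×10^6)/2 = 1.66275×10^6 km.
At r₁ the circular-orbit speed is v₁ = √(μ/r₁) = 42.99 km/s.
Transfer-orbit speed at r₁ (vis-viva equation): v_p = √[μ(2/r₁ − 1/a_t)] = 57.66 km/s.
First burn Δv₁ = |v_p − v₁| = 14.67 km/s.
At r₂, v₂ = √(μ/r₂) = 14.378 km/s.
Transfer-orbit speed at r₂: v_a = √[μ(2/r₂ − 1/a_t)] = 6.4488 km/s.
Second burn Δv₂ = |v₂ − v_a| = 7.929 km/s.
Total Δv = Δv₁ + Δv₂ = 22.60 km/s.

Δv = 22600 m/s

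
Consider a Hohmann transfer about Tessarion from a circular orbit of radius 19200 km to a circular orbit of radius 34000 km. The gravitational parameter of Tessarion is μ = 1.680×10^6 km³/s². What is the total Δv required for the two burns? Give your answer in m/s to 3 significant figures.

Δv = 2280 m/s

The Hohmann ellipse has a_t = (r₁ + r₂)/2 = 26600 km.
At r₁ the circular-orbit speed is v₁ = √(μ/r₁) = 9.35414 km/s.
On the transfer ellipse at r₁, vis-viva gives v_p = √[μ(2/r₁ − 1/a_t)] = 10.5755 km/s.
First burn Δv₁ = |v_p − v₁| = 1.2214 km/s.
At r₂, v₂ = √(μ/r₂) = 7.0294 km/s.
Transfer-orbit speed at r₂: v_a = √[μ(2/r₂ − 1/a_t)] = 5.9721 km/s.
Second burn Δv₂ = |v₂ − v_a| = 1.0573 km/s.
Total Δv = Δv₁ + Δv₂ = 2.279 km/s.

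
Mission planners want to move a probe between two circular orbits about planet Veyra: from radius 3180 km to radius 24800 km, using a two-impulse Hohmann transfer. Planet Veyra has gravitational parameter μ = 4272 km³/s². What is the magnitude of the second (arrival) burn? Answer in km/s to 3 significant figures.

Δv₂ = 0.217 km/s

Semi-major axis of the transfer orbit: a_t = (3180 + 24800)/2 = 13990 km.
Circular speed at r = 24800 km: v_c = √(μ/r) = 0.41504 km/s.
Transfer-orbit speed at the same r (vis-viva, a = a_t): v_t = √[μ(2/r − 1/a_t)] = 0.19788 km/s.
Δv₂ = |v_t − v_c| = |0.19788 − 0.41504| = 0.2172 km/s.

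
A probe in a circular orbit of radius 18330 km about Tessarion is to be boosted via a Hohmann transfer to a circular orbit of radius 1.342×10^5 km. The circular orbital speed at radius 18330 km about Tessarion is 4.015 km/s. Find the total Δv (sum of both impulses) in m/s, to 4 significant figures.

Δv = 2067 m/s

From the circular-orbit relation v² = μ/r at r = 18330 km: μ = v²r = (4.015)² × 18330 = 2.95484×10^5 km³/s².
Semi-major axis of the transfer orbit: a_t = (18330 + 1.342×10^5)/2 = 76265 km.
Circular speed at r₁: v₁ = √(μ/r₁) = √(2.95484×10^5/18330) = 4.015 km/s.
Transfer-orbit speed at r₁ (vis-viva): v_p = √[μ(2/r₁ − 1/a_t)] = 5.326 km/s.
First burn Δv₁ = |v_p − v₁| = 1.311 km/s.
Circular speed at r₂: v₂ = √(μ/r₂) = 1.4839 km/s.
Transfer-orbit speed at r₂: v_a = √[μ(2/r₂ − 1/a_t)] = 0.72746 km/s.
Second burn Δv₂ = |v₂ − v_a| = 0.7564 km/s.
Δv = Δv₁ + Δv₂ = 1.311 + 0.7564 = 2.067 km/s.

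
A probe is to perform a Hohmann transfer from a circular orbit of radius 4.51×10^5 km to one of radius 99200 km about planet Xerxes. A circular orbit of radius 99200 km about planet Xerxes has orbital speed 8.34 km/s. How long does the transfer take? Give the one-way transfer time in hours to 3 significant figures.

t = 47.9 hours

From the circular-orbit relation v² = μ/r at r = 99200 km: μ = v²r = (8.34)² × 99200 = 6.89992×10^6 km³/s².
Transfer-ellipse semi-major axis a_t = (r₁ + r₂)/2 = (4.510×10^5 + 99200)/2 = 2.751×10^5 km.
Half the transfer-orbit period gives t = π√(a_t³/μ) = 1.726×10^5 s.
Converting: 1.726×10^5 s ÷ 3600 s/hour = 47.9 hours.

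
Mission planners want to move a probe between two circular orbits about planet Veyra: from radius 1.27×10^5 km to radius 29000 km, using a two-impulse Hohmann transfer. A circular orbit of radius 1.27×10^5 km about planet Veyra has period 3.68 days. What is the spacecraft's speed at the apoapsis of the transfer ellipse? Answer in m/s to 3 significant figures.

From Kepler's third law T² = 4π²r³/μ at r = 1.27×10^5 km, T = 3.68 days = 3.68 × 86400 s = 3.17952×10^5 s: μ = 4π²r³/T² = 7.99922×10^5 km³/s².
Transfer-ellipse semi-major axis a_t = (r₁ + r₂)/2 = (1.270×10^5 + 29000)/2 = 78000 km.
The apoapsis of the transfer ellipse is at r = 1.270×10^5 km.
From the vis-viva equation, v = √[μ(2/r − 1/a_t)] = 1.530 km/s.

v = 1530 m/s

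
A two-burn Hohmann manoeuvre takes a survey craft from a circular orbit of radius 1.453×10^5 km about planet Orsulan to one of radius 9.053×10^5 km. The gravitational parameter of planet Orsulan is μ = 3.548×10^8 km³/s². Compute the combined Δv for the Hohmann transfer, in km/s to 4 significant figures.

Δv = 24.84 km/s

Transfer-ellipse semi-major axis a_t = (r₁ + r₂)/2 = (1.453×10^5 + 9.053×10^5)/2 = 5.253×10^5 km.
At r₁ the circular-orbit speed is v₁ = √(μ/r₁) = 49.415 km/s.
Transfer-orbit speed at r₁ (vis-viva): v_p = √[μ(2/r₁ − 1/a_t)] = 64.871 km/s.
First burn Δv₁ = |v_p − v₁| = 15.456 km/s.
Circular speed at r₂: v₂ = √(μ/r₂) = 19.79683 km/s.
Transfer-orbit speed at r₂: v_a = √[μ(2/r₂ − 1/a_t)] = 10.41177 km/s.
Second burn Δv₂ = |v₂ − v_a| = 9.3851 km/s.
Δv = Δv₁ + Δv₂ = 15.456 + 9.3851 = 24.84 km/s.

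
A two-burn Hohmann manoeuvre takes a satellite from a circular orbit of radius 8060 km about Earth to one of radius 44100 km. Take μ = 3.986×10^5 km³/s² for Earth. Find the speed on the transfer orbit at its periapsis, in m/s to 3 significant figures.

Transfer-ellipse semi-major axis a_t = (r₁ + r₂)/2 = (8060 + 44100)/2 = 26080 km.
The periapsis of the transfer ellipse is at r = 8060 km.
Vis-viva: v = √[μ(2/r − 1/a_t)] = √[3.986×10^5 × (2/8060 − 1/26080)] = 9.145 km/s.

v = 9140 m/s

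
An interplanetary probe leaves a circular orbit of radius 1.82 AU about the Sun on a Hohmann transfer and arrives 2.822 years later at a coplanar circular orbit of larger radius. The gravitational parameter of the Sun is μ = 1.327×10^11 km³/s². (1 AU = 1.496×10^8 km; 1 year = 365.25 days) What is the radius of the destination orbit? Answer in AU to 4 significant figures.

In km: r₁ = 1.82 × 1.496×10^8 = 2.72272×10^8 km.
Transfer time t = 2.822 years × 365.25 × 86400 s = 8.90555472×10^7 s, and t = π√(a_t³/μ).
So a_t = (μ t²/π²)^(1/3) = (1.327×10^11 × (8.90555472×10^7)² / π²)^(1/3) = 4.7420×10^8 km.
Since a_t = (r₁ + r₂)/2, r₂ = 2a_t − r₁ = 2×4.7420×10^8 − 2.72272×10^8 = 6.76128×10^8 km.
In AU: r₂ = 6.76128×10^8 / 1.496×10^8 = 4.520 AU.

r₂ = 4.520 AU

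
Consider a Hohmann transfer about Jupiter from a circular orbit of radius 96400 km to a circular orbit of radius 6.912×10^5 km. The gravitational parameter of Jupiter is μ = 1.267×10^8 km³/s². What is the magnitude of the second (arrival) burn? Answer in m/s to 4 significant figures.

Semi-major axis of the transfer orbit: a_t = (96400 + 6.912×10^5)/2 = 3.938×10^5 km.
Circular speed at r = 6.912×10^5 km: v_c = √(μ/r) = 13.539 km/s.
Transfer-orbit speed at the same r (vis-viva, a = a_t): v_t = √[μ(2/r − 1/a_t)] = 6.6986 km/s.
Δv₂ = |v_t − v_c| = |6.6986 − 13.539| = 6.840 km/s.

Δv₂ = 6840 m/s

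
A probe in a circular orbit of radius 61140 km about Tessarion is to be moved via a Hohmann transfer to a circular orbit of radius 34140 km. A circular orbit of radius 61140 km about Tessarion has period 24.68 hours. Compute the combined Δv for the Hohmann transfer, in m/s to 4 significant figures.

Δv = 1432 m/s

From Kepler's third law T² = 4π²r³/μ at r = 61140 km, T = 24.68 hours = 24.68 × 3600 s = 88848 s: μ = 4π²r³/T² = 1.14299×10^6 km³/s².
The Hohmann ellipse has a_t = (r₁ + r₂)/2 = 47640 km.
Circular speed at r₁: v₁ = √(μ/r₁) = √(1.14299×10^6/61140) = 4.3237 km/s.
On the transfer ellipse at r₁, vis-viva gives v_a = √[μ(2/r₁ − 1/a_t)] = 3.6602 km/s.
First burn Δv₁ = |v_a − v₁| = 0.6635 km/s.
Circular speed at r₂: v₂ = √(μ/r₂) = 5.7861 km/s.
Transfer-orbit speed at r₂: v_p = √[μ(2/r₂ − 1/a_t)] = 6.5549 km/s.
Second burn Δv₂ = |v₂ − v_p| = 0.7688 km/s.
Total Δv = Δv₁ + Δv₂ = 1.432 km/s.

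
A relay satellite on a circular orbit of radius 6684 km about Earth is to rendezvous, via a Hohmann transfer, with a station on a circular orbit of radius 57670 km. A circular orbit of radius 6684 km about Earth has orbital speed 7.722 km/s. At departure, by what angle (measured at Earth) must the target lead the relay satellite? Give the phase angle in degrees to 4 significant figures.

φ = 105.0°

From the circular-orbit relation v² = μ/r at r = 6684 km: μ = v²r = (7.722)² × 6684 = 3.98562×10^5 km³/s².
Transfer-ellipse semi-major axis a_t = (r₁ + r₂)/2 = (6684 + 57670)/2 = 32177 km.
The half-period of the transfer ellipse is t = π√(a_t³/μ) = 28720 s.
Target angular speed ω₂ = √(μ/r₂³) = 4.559×10^-5 rad/s.
Angle swept by the target during transfer: ω₂·t = 1.3093 rad = 75.02°.
The relay satellite traverses 180° on the transfer ellipse, so the target must lead by 180° − 75.02° = 105.0°.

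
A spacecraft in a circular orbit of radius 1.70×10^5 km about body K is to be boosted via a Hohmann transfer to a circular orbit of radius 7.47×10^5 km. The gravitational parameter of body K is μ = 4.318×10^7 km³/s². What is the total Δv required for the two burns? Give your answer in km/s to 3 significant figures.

Δv = 7.38 km/s

Transfer-ellipse semi-major axis a_t = (r₁ + r₂)/2 = (1.700×10^5 + 7.470×10^5)/2 = 4.585×10^5 km.
Circular speed at r₁: v₁ = √(μ/r₁) = √(4.318×10^7/1.700×10^5) = 15.93738 km/s.
On the transfer ellipse at r₁, vis-viva equation gives v_p = √[μ(2/r₁ − 1/a_t)] = 20.34265 km/s.
First burn Δv₁ = |v_p − v₁| = 4.4053 km/s.
At r₂, v₂ = √(μ/r₂) = 7.6029 km/s.
Transfer-orbit speed at r₂: v_a = √[μ(2/r₂ − 1/a_t)] = 4.6295 km/s.
Second burn Δv₂ = |v₂ − v_a| = 2.9734 km/s.
Total Δv = Δv₁ + Δv₂ = 7.379 km/s.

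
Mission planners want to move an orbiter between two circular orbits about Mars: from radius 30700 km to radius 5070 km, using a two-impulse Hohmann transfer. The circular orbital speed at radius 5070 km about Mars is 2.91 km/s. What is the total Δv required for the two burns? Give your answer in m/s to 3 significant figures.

Δv = 1460 m/s

From the circular-orbit relation v² = μ/r at r = 5070 km: μ = v²r = (2.91)² × 5070 = 42933.3 km³/s².
Semi-major axis of the transfer orbit: a_t = (30700 + 5070)/2 = 17885 km.
Circular speed at r₁: v₁ = √(μ/r₁) = √(42933.3/30700) = 1.18257 km/s.
On the transfer ellipse at r₁, vis-viva gives v_a = √[μ(2/r₁ − 1/a_t)] = 0.629633 km/s.
First burn Δv₁ = |v_a − v₁| = 0.55294 km/s.
At r₂, v₂ = √(μ/r₂) = 2.91000 km/s.
Transfer-orbit speed at r₂: v_p = √[μ(2/r₂ − 1/a_t)] = 3.81257 km/s.
Second burn Δv₂ = |v₂ − v_p| = 0.90257 km/s.
Δv = Δv₁ + Δv₂ = 0.55294 + 0.90257 = 1.456 km/s.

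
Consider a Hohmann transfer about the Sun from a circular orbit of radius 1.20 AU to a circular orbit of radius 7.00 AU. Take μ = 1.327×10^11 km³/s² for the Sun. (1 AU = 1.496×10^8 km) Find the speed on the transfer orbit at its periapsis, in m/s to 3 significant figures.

In km: r₁ = 1.20 × 1.496×10^8 = 1.7952×10^8 km; r₂ = 7.00 × 1.496×10^8 = 1.0472×10^9 km.
Transfer-ellipse semi-major axis a_t = (r₁ + r₂)/2 = (1.7952×10^8 + 1.0472×10^9)/2 = 6.1336×10^8 km.
The periapsis of the transfer ellipse is at r = 1.7952×10^8 km.
Applying v² = μ(2/r − 1/a_t): v = 35.53 km/s.

v = 35500 m/s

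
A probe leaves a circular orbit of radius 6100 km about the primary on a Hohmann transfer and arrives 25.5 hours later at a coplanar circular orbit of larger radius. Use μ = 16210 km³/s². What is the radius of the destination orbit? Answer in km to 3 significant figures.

r₂ = 41900 km

Transfer time t = 25.5 hours = 91800 s, and t = π√(a_t³/μ).
So a_t = (μ t²/π²)^(1/3) = (16210 × (91800)² / π²)^(1/3) = 24010 km.
Since a_t = (r₁ + r₂)/2, r₂ = 2a_t − r₁ = 2×24010 − 6100 = 41920 km.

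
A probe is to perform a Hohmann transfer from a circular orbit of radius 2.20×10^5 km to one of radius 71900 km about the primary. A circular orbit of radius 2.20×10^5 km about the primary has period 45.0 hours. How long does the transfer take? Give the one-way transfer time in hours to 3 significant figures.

t = 12.2 hours

From Kepler's third law T² = 4π²r³/μ at r = 2.20×10^5 km, T = 45.0 hours = 45.0 × 3600 s = 1.620×10^5 s: μ = 4π²r³/T² = 1.60176×10^7 km³/s².
The Hohmann ellipse has a_t = (r₁ + r₂)/2 = 1.4595×10^5 km.
Transfer time t = π√(a_t³/μ) = π√((1.4595×10^5)³ / 1.60176×10^7) = 43770 s.
Converting: 43770 s ÷ 3600 s/hour = 12.2 hours.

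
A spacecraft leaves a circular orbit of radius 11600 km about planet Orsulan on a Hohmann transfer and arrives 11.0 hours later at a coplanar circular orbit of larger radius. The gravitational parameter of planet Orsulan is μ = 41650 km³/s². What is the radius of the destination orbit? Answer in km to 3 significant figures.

r₂ = 25900 km

Transfer time t = 11.0 hours = 39600 s, and t = π√(a_t³/μ).
So a_t = (μ t²/π²)^(1/3) = (41650 × (39600)² / π²)^(1/3) = 18774.5 km.
Since a_t = (r₁ + r₂)/2, r₂ = 2a_t − r₁ = 2×18774.5 − 11600 = 25949 km.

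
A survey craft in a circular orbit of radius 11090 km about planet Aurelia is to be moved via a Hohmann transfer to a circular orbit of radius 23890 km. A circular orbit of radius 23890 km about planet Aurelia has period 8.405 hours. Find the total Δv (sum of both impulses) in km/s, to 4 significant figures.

Δv = 2.239 km/s

From Kepler's third law T² = 4π²r³/μ at r = 23890 km, T = 8.405 hours = 8.405 × 3600 s = 30258 s: μ = 4π²r³/T² = 5.87933×10^5 km³/s².
The Hohmann ellipse has a_t = (r₁ + r₂)/2 = 17490 km.
At r₁ the circular-orbit speed is v₁ = √(μ/r₁) = 7.2811 km/s.
On the transfer ellipse at r₁, vis-viva gives v_p = √[μ(2/r₁ − 1/a_t)] = 8.5096 km/s.
First burn Δv₁ = |v_p − v₁| = 1.2285 km/s.
Circular speed at r₂: v₂ = √(μ/r₂) = 4.96085 km/s.
Transfer-orbit speed at r₂: v_a = √[μ(2/r₂ − 1/a_t)] = 3.95027 km/s.
Second burn Δv₂ = |v₂ − v_a| = 1.0106 km/s.
Total Δv = Δv₁ + Δv₂ = 2.239 km/s.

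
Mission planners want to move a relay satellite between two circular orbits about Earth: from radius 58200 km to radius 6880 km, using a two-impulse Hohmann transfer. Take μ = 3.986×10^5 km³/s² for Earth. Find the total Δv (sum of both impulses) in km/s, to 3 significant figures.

The Hohmann ellipse has a_t = (r₁ + r₂)/2 = 32540 km.
At r₁ the circular-orbit speed is v₁ = √(μ/r₁) = 2.617 km/s.
On the transfer ellipse at r₁, vis-viva equation gives v_a = √[μ(2/r₁ − 1/a_t)] = 1.203 km/s.
First burn Δv₁ = |v_a − v₁| = 1.414 km/s.
Circular speed at r₂: v₂ = √(μ/r₂) = 7.612 km/s.
Transfer-orbit speed at r₂: v_p = √[μ(2/r₂ − 1/a_t)] = 10.18 km/s.
Second burn Δv₂ = |v₂ − v_p| = 2.568 km/s.
Δv = Δv₁ + Δv₂ = 1.414 + 2.568 = 3.982 km/s.

Δv = 3.98 km/s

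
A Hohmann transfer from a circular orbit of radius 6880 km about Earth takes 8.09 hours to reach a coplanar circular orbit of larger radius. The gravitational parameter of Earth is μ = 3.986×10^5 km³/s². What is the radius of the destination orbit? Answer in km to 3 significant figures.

r₂ = 58100 km

Transfer time t = 8.09 hours = 29124 s, and t = π√(a_t³/μ).
So a_t = (μ t²/π²)^(1/3) = (3.986×10^5 × (29124)² / π²)^(1/3) = 32477 km.
Since a_t = (r₁ + r₂)/2, r₂ = 2a_t − r₁ = 2×32477 − 6880 = 58074 km.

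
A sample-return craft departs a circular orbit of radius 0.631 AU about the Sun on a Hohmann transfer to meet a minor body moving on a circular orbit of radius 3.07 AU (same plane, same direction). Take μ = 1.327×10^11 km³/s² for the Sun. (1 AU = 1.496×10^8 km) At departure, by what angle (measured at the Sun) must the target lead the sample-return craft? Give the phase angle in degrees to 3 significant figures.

φ = 95.8°

In km: r₁ = 0.631 × 1.496×10^8 = 9.43976×10^7 km; r₂ = 3.07 × 1.496×10^8 = 4.59272×10^8 km.
Transfer-ellipse semi-major axis a_t = (r₁ + r₂)/2 = (9.43976×10^7 + 4.59272×10^8)/2 = 2.768348×10^8 km.
The half-period of the transfer ellipse is t = π√(a_t³/μ) = 3.9723×10^7 s.
Target angular speed ω₂ = √(μ/r₂³) = 3.7011×10^-8 rad/s.
Angle swept by the target during transfer: ω₂·t = 1.4702 rad = 84.24°.
The sample-return craft traverses 180° on the transfer ellipse, so the target must lead by 180° − 84.24° = 95.8°.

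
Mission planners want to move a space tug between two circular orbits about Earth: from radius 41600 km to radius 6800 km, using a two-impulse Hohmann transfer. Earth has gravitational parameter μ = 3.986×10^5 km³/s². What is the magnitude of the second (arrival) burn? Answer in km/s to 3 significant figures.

Semi-major axis of the transfer orbit: a_t = (41600 + 6800)/2 = 24200 km.
On the circular orbit at r = 6800 km, v_c = √(μ/r) = 7.6562 km/s.
Transfer-orbit speed at the same r (vis-viva, a = a_t): v_t = √[μ(2/r − 1/a_t)] = 10.038 km/s.
Δv₂ = |v_t − v_c| = |10.038 − 7.6562| = 2.382 km/s.

Δv₂ = 2.38 km/s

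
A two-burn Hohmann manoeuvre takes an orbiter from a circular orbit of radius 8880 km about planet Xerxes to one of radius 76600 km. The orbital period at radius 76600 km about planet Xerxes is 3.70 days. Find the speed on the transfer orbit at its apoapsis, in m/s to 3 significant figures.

v = 686 m/s

From Kepler's third law T² = 4π²r³/μ at r = 76600 km, T = 3.70 days = 3.70 × 86400 s = 3.1968×10^5 s: μ = 4π²r³/T² = 1.73626×10^5 km³/s².
Transfer-ellipse semi-major axis a_t = (r₁ + r₂)/2 = (8880 + 76600)/2 = 42740 km.
The apoapsis of the transfer ellipse is at r = 76600 km.
Applying v² = μ(2/r − 1/a_t): v = 0.6863 km/s.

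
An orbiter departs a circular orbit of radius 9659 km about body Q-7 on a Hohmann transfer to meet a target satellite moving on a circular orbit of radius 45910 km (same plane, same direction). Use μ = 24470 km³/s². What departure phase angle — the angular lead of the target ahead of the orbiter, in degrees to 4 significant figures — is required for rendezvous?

φ = 95.25°

Semi-major axis of the transfer orbit: a_t = (9659 + 45910)/2 = 27784.5 km.
The half-period of the transfer ellipse is t = π√(a_t³/μ) = 93012 s.
The target's mean motion on its circular orbit is ω₂ = √(μ/r₂³) = 1.5902×10^-5 rad/s.
Angle swept by the target during transfer: ω₂·t = 1.4791 rad = 84.75°.
The orbiter traverses 180° on the transfer ellipse, so the target must lead by 180° − 84.75° = 95.25°.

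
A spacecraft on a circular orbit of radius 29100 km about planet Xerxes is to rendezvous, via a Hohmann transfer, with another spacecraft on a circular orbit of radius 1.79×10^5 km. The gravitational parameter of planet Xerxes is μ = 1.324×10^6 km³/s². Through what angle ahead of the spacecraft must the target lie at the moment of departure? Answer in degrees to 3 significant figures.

Semi-major axis of the transfer orbit: a_t = (29100 + 1.790×10^5)/2 = 1.0405×10^5 km.
The half-period of the transfer ellipse is t = π√(a_t³/μ) = 91637 s.
The target's mean motion on its circular orbit is ω₂ = √(μ/r₂³) = 1.5194×10^-5 rad/s.
Angle swept by the target during transfer: ω₂·t = 1.3923 rad = 79.77°.
Arrival is 180° from departure on the ellipse, so φ = 180° − 79.77° = 100°.

φ = 100°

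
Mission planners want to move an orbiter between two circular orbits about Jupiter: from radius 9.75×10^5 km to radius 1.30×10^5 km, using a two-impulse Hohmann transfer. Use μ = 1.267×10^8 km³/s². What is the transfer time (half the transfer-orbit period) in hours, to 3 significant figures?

t = 31.8 hours

Transfer-ellipse semi-major axis a_t = (r₁ + r₂)/2 = (9.750×10^5 + 1.300×10^5)/2 = 5.525×10^5 km.
By Kepler's third law the transfer-orbit period is T = 2π√(a_t³/μ), so t = T/2 = 1.146×10^5 s.
Converting: 1.146×10^5 s ÷ 3600 s/hour = 31.8 hours.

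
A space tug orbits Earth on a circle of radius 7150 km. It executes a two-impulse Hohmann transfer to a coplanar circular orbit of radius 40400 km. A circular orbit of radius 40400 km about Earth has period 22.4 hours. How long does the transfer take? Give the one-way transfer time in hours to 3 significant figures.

t = 5.06 hours

From Kepler's third law T² = 4π²r³/μ at r = 40400 km, T = 22.4 hours = 22.4 × 3600 s = 80640 s: μ = 4π²r³/T² = 4.00316×10^5 km³/s².
Semi-major axis of the transfer orbit: a_t = (7150 + 40400)/2 = 23775 km.
Transfer time t = π√(a_t³/μ) = π√((23775)³ / 4.00316×10^5) = 18200 s.
Converting: 18200 s ÷ 3600 s/hour = 5.06 hours.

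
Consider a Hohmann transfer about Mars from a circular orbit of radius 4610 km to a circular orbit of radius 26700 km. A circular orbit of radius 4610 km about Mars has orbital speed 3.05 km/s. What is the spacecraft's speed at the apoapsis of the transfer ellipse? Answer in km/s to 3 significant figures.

v = 0.688 km/s

From the circular-orbit relation v² = μ/r at r = 4610 km: μ = v²r = (3.05)² × 4610 = 42884.5 km³/s².
Transfer-ellipse semi-major axis a_t = (r₁ + r₂)/2 = (4610 + 26700)/2 = 15655 km.
At apoapsis, r = 26700 km.
Vis-viva: v = √[μ(2/r − 1/a_t)] = √[42884.5 × (2/26700 − 1/15655)] = 0.6877 km/s.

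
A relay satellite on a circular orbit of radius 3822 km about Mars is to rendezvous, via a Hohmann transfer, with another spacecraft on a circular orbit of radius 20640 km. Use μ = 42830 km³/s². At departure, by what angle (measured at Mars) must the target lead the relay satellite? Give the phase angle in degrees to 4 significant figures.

φ = 97.89°

The Hohmann ellipse has a_t = (r₁ + r₂)/2 = 12231 km.
The half-period of the transfer ellipse is t = π√(a_t³/μ) = 20534 s.
Target angular speed ω₂ = √(μ/r₂³) = 6.9793×10^-5 rad/s.
Angle swept by the target during transfer: ω₂·t = 1.4331 rad = 82.11°.
The relay satellite traverses 180° on the transfer ellipse, so the target must lead by 180° − 82.11° = 97.89°.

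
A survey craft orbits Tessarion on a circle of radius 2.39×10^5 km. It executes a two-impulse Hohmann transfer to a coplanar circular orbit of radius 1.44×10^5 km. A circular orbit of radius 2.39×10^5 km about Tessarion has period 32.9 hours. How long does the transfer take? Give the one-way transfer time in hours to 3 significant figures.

t = 11.8 hours

From Kepler's third law T² = 4π²r³/μ at r = 2.39×10^5 km, T = 32.9 hours = 32.9 × 3600 s = 1.1844×10^5 s: μ = 4π²r³/T² = 3.84199×10^7 km³/s².
The Hohmann ellipse has a_t = (r₁ + r₂)/2 = 1.915×10^5 km.
Transfer time t = π√(a_t³/μ) = π√((1.915×10^5)³ / 3.84199×10^7) = 42470 s.
Converting: 42470 s ÷ 3600 s/hour = 11.8 hours.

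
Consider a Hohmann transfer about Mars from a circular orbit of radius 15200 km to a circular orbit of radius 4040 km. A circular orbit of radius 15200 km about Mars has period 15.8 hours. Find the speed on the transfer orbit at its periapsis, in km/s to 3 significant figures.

v = 4.09 km/s

From Kepler's third law T² = 4π²r³/μ at r = 15200 km, T = 15.8 hours = 15.8 × 3600 s = 56880 s: μ = 4π²r³/T² = 42852.0 km³/s².
Semi-major axis of the transfer orbit: a_t = (15200 + 4040)/2 = 9620 km.
The periapsis of the transfer ellipse is at r = 4040 km.
From the vis-viva equation, v = √[μ(2/r − 1/a_t)] = 4.094 km/s.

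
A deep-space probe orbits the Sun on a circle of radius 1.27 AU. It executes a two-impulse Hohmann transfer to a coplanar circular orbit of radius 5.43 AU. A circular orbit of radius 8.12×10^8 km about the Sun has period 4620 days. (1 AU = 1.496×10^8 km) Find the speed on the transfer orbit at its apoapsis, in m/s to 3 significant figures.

v = 7870 m/s

From Kepler's third law T² = 4π²r³/μ at r = 8.12×10^8 km, T = 4620 days = 4620 × 86400 s = 3.99168×10^8 s: μ = 4π²r³/T² = 1.32653×10^11 km³/s².
In km: r₁ = 1.27 × 1.496×10^8 = 1.89992×10^8 km; r₂ = 5.43 × 1.496×10^8 = 8.12328×10^8 km.
Semi-major axis of the transfer orbit: a_t = (1.89992×10^8 + 8.12328×10^8)/2 = 5.0116×10^8 km.
At apoapsis, r = 8.12328×10^8 km.
Applying v² = μ(2/r − 1/a_t): v = 7.868 km/s.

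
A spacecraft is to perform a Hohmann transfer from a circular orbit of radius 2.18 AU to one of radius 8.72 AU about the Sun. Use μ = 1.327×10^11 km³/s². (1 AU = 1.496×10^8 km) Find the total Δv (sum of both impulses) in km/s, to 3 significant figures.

Δv = 9.05 km/s

In km: r₁ = 2.18 × 1.496×10^8 = 3.26128×10^8 km; r₂ = 8.72 × 1.496×10^8 = 1.304512×10^9 km.
Semi-major axis of the transfer orbit: a_t = (3.26128×10^8 + 1.304512×10^9)/2 = 8.1532×10^8 km.
At r₁ the circular-orbit speed is v₁ = √(μ/r₁) = 20.1716 km/s.
On the transfer ellipse at r₁, vis-viva equation gives v_p = √[μ(2/r₁ − 1/a_t)] = 25.5153 km/s.
First burn Δv₁ = |v_p − v₁| = 5.344 km/s.
At r₂, v₂ = √(μ/r₂) = 10.086 km/s.
Transfer-orbit speed at r₂: v_a = √[μ(2/r₂ − 1/a_t)] = 6.3788 km/s.
Second burn Δv₂ = |v₂ − v_a| = 3.707 km/s.
Δv = Δv₁ + Δv₂ = 5.344 + 3.707 = 9.051 km/s.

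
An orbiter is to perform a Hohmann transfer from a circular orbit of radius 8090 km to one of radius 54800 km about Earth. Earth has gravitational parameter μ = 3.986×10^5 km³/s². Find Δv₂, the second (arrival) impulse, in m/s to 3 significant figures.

The Hohmann ellipse has a_t = (r₁ + r₂)/2 = 31445 km.
On the circular orbit at r = 54800 km, v_c = √(μ/r) = 2.697 km/s.
Vis-viva on the transfer ellipse at r = 54800 km gives v_t = √[μ(2/r − 1/a_t)] = 1.368 km/s.
Δv₂ = |v_t − v_c| = |1.368 − 2.697| = 1.329 km/s.

Δv₂ = 1330 m/s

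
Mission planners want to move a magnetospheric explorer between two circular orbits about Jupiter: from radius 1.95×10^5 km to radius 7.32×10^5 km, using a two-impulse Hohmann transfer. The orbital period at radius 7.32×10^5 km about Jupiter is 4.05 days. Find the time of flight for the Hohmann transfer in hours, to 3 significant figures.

From Kepler's third law T² = 4π²r³/μ at r = 7.32×10^5 km, T = 4.05 days = 4.05 × 86400 s = 3.4992×10^5 s: μ = 4π²r³/T² = 1.26461×10^8 km³/s².
Transfer-ellipse semi-major axis a_t = (r₁ + r₂)/2 = (1.950×10^5 + 7.320×10^5)/2 = 4.635×10^5 km.
By Kepler's third law the transfer-orbit period is T = 2π√(a_t³/μ), so t = T/2 = 88150 s.
Converting: 88150 s ÷ 3600 s/hour = 24.5 hours.

t = 24.5 hours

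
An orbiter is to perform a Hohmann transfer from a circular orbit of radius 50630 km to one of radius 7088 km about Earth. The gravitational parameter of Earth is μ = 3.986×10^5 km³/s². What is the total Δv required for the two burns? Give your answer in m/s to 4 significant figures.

The Hohmann ellipse has a_t = (r₁ + r₂)/2 = 28859 km.
Circular speed at r₁: v₁ = √(μ/r₁) = √(3.986×10^5/50630) = 2.806 km/s.
On the transfer ellipse at r₁, v² = μ(2/r − 1/a) gives v_a = √[μ(2/r₁ − 1/a_t)] = 1.391 km/s.
First burn Δv₁ = |v_a − v₁| = 1.415 km/s.
At r₂, v₂ = √(μ/r₂) = 7.499 km/s.
Transfer-orbit speed at r₂: v_p = √[μ(2/r₂ − 1/a_t)] = 9.933 km/s.
Second burn Δv₂ = |v₂ − v_p| = 2.434 km/s.
Total Δv = Δv₁ + Δv₂ = 3.849 km/s.

Δv = 3849 m/s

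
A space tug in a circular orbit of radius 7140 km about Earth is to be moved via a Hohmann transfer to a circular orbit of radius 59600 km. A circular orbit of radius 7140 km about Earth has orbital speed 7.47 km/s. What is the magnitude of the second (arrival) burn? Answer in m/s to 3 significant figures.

Δv₂ = 1390 m/s

From the circular-orbit relation v² = μ/r at r = 7140 km: μ = v²r = (7.47)² × 7140 = 3.98418×10^5 km³/s².
The Hohmann ellipse has a_t = (r₁ + r₂)/2 = 33370 km.
On the circular orbit at r = 59600 km, v_c = √(μ/r) = 2.586 km/s.
Vis-viva on the transfer ellipse at r = 59600 km gives v_t = √[μ(2/r − 1/a_t)] = 1.196 km/s.
Δv₂ = |v_t − v_c| = |1.196 − 2.586| = 1.390 km/s.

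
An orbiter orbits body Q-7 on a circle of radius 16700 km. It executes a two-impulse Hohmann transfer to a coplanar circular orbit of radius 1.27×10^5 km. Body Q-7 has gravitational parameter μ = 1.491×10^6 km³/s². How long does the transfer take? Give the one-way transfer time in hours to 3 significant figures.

t = 13.8 hours

The Hohmann ellipse has a_t = (r₁ + r₂)/2 = 71850 km.
Half the transfer-orbit period gives t = π√(a_t³/μ) = 49550 s.
Converting: 49550 s ÷ 3600 s/hour = 13.8 hours.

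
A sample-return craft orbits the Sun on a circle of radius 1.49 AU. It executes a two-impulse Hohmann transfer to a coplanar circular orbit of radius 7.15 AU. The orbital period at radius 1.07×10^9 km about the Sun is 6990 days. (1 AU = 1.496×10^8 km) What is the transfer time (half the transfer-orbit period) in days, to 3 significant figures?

t = 1640 days

From Kepler's third law T² = 4π²r³/μ at r = 1.07×10^9 km, T = 6990 days = 6990 × 86400 s = 6.03936×10^8 s: μ = 4π²r³/T² = 1.32596×10^11 km³/s².
In km: r₁ = 1.49 × 1.496×10^8 = 2.22904×10^8 km; r₂ = 7.15 × 1.496×10^8 = 1.06964×10^9 km.
Semi-major axis of the transfer orbit: a_t = (2.22904×10^8 + 1.06964×10^9)/2 = 6.46272×10^8 km.
Transfer time t = π√(a_t³/μ) = π√((6.46272×10^8)³ / 1.32596×10^11) = 1.417×10^8 s.
Converting: 1.417×10^8 s ÷ 86400 s/day = 1640 days.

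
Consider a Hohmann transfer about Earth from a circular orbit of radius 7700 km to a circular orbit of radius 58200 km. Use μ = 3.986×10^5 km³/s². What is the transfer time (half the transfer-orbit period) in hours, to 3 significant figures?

t = 8.27 hours

Semi-major axis of the transfer orbit: a_t = (7700 + 58200)/2 = 32950 km.
Half the transfer-orbit period gives t = π√(a_t³/μ) = 29760 s.
Converting: 29760 s ÷ 3600 s/hour = 8.27 hours.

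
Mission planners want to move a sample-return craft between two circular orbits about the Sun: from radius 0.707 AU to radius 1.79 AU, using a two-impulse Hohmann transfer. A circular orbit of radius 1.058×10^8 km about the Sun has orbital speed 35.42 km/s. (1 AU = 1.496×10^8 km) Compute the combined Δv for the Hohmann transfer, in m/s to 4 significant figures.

Δv = 12500 m/s

From the circular-orbit relation v² = μ/r at r = 1.058×10^8 km: μ = v²r = (35.42)² × 1.058×10^8 = 1.32734×10^11 km³/s².
In km: r₁ = 0.707 × 1.496×10^8 = 1.057672×10^8 km; r₂ = 1.79 × 1.496×10^8 = 2.67784×10^8 km.
The Hohmann ellipse has a_t = (r₁ + r₂)/2 = 1.867756×10^8 km.
At r₁ the circular-orbit speed is v₁ = √(μ/r₁) = 35.4255 km/s.
On the transfer ellipse at r₁, vis-viva gives v_p = √[μ(2/r₁ − 1/a_t)] = 42.4178 km/s.
First burn Δv₁ = |v_p − v₁| = 6.992 km/s.
At r₂, v₂ = √(μ/r₂) = 22.26 km/s.
Transfer-orbit speed at r₂: v_a = √[μ(2/r₂ − 1/a_t)] = 16.75 km/s.
Second burn Δv₂ = |v₂ − v_a| = 5.510 km/s.
Δv = Δv₁ + Δv₂ = 6.992 + 5.510 = 12.50 km/s.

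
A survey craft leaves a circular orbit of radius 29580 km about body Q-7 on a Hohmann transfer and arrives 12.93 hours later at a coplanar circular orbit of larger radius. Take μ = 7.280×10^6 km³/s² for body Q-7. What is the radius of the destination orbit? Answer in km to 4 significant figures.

Transfer time t = 12.93 hours = 46548 s, and t = π√(a_t³/μ).
So a_t = (μ t²/π²)^(1/3) = (7.280×10^6 × (46548)² / π²)^(1/3) = 1.1692×10^5 km.
Since a_t = (r₁ + r₂)/2, r₂ = 2a_t − r₁ = 2×1.1692×10^5 − 29580 = 2.0426×10^5 km.

r₂ = 2.043×10^5 km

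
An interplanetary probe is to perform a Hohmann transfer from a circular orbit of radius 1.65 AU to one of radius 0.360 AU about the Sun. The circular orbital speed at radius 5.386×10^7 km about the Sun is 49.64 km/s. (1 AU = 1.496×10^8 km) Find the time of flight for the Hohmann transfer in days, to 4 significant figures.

t = 184.0 days

From the circular-orbit relation v² = μ/r at r = 5.386×10^7 km: μ = v²r = (49.64)² × 5.386×10^7 = 1.32718×10^11 km³/s².
In km: r₁ = 1.65 × 1.496×10^8 = 2.4684×10^8 km; r₂ = 0.360 × 1.496×10^8 = 5.3856×10^7 km.
The Hohmann ellipse has a_t = (r₁ + r₂)/2 = 1.50348×10^8 km.
Transfer time t = π√(a_t³/μ) = π√((1.50348×10^8)³ / 1.32718×10^11) = 1.590×10^7 s.
Converting: 1.590×10^7 s ÷ 86400 s/day = 184.0 days.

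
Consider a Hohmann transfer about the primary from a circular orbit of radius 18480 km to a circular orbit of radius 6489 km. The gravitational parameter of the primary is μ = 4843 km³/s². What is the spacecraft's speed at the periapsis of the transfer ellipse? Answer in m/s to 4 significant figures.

v = 1051 m/s

Transfer-ellipse semi-major axis a_t = (r₁ + r₂)/2 = (18480 + 6489)/2 = 12484.5 km.
The periapsis of the transfer ellipse is at r = 6489 km.
Vis-viva: v = √[μ(2/r − 1/a_t)] = √[4843 × (2/6489 − 1/12484.5)] = 1.051 km/s.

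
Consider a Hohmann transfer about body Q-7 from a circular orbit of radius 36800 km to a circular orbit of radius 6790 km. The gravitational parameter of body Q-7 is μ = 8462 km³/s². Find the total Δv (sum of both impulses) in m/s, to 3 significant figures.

Transfer-ellipse semi-major axis a_t = (r₁ + r₂)/2 = (36800 + 6790)/2 = 21795 km.
At r₁ the circular-orbit speed is v₁ = √(μ/r₁) = 0.47953 km/s.
On the transfer ellipse at r₁, vis-viva equation gives v_a = √[μ(2/r₁ − 1/a_t)] = 0.26765 km/s.
First burn Δv₁ = |v_a − v₁| = 0.2119 km/s.
Circular speed at r₂: v₂ = √(μ/r₂) = 1.1164 km/s.
Transfer-orbit speed at r₂: v_p = √[μ(2/r₂ − 1/a_t)] = 1.4506 km/s.
Second burn Δv₂ = |v₂ − v_p| = 0.3342 km/s.
Δv = Δv₁ + Δv₂ = 0.2119 + 0.3342 = 0.5461 km/s.

Δv = 546 m/s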